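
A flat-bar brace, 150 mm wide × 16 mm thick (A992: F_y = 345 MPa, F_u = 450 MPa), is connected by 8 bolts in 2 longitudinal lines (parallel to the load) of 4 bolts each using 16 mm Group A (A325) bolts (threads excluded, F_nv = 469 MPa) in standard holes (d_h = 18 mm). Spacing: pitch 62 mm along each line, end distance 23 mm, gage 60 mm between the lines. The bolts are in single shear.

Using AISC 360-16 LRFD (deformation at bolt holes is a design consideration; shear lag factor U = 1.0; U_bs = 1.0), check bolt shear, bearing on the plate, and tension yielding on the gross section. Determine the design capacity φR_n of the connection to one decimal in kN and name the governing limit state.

Bolt shear: A_b = π(16)²/4 = 201.06 mm². φR_n = 0.75 × 469 × 201.06 × 8 × 1 = 565.8 kN.
Bearing (16 mm plate, F_u = 450 MPa): end bolts L_c = 23 − 18/2 = 14, R_n = min(1.2×14×16×450, 2.4×16×16×450) = 120.96 kN/bolt; interior L_c = 62 − 18 = 44, R_n = 276.48 kN/bolt. φR_n = 0.75 × (2×120.96 + 6×276.48) = 1425.6 kN.
Tension yield (gross): A_g = 150×16 = 2400 mm². φR_n = 0.90 × 345 × 2400 = 745.2 kN.
Governing: min(565.8, 1425.6, 745.2) = 565.8 kN → bolt shear.

565.8 kN (bolt shear governs)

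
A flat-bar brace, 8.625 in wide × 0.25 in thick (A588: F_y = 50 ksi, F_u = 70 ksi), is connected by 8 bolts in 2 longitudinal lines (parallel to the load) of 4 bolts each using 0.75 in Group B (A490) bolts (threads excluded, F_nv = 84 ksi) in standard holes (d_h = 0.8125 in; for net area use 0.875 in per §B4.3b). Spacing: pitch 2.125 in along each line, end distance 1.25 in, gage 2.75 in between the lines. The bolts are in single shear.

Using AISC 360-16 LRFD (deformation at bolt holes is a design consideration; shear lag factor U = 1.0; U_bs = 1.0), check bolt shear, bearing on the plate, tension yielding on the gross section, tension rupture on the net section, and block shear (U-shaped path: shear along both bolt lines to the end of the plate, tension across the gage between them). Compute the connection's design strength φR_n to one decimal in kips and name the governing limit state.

90.2 kips (net-section rupture governs)

Bolt shear: A_b = π(0.75)²/4 = 0.44179 in². φR_n = 0.75 × 84 × 0.44179 × 8 × 1 = 222.7 kips.
Bearing (0.25 in plate, F_u = 70 ksi): end bolts L_c = 1.25 − 0.8125/2 = 0.84375, R_n = min(1.2×0.84375×0.25×70, 2.4×0.75×0.25×70) = 17.719 kips/bolt; interior L_c = 2.125 − 0.8125 = 1.3125, R_n = 27.563 kips/bolt. φR_n = 0.75 × (2×17.719 + 6×27.563) = 150.6 kips.
Tension yield (gross): A_g = 8.625×0.25 = 2.1563 in². φR_n = 0.90 × 50 × 2.1563 = 97.0 kips.
Tension rupture (net): A_n = (8.625 − 2×0.875)×0.25 = 1.7188 in² (U = 1.0, A_e = A_n). φR_n = 0.75 × 70 × 1.7188 = 90.2 kips.
Block shear: shear path 2×[1.25+3×2.125] = 2×7.625 in, A_gv = 3.8125, A_nv = 2×(7.625 − 3.5×0.875)×0.25 = 2.2813 in²; tension across gage: (2.75 − 1×0.875)×0.25 = 0.46875 in². R_n = min(0.6×70×2.2813, 0.6×50×3.8125) + 1.0×70×0.46875 = min(95.815, 114.38) + 32.813 = 128.63 kips. φR_n = 0.75 × 128.63 = 96.5 kips.
Governing: min(222.7, 150.6, 97.0, 90.2, 96.5) = 90.2 kips → net-section rupture.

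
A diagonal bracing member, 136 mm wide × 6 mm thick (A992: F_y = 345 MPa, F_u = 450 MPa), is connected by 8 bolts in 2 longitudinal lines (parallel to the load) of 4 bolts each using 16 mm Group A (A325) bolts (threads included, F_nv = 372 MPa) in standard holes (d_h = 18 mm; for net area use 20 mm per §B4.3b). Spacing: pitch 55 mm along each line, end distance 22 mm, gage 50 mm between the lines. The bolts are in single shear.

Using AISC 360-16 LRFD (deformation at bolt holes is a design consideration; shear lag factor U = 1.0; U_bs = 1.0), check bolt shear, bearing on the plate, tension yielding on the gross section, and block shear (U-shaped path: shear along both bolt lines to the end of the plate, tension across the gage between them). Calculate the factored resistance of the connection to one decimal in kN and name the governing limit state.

253.4 kN (gross-section yield governs)

Bolt shear: A_b = π(16)²/4 = 201.06 mm². φR_n = 0.75 × 372 × 201.06 × 8 × 1 = 448.8 kN.
Bearing (6 mm plate, F_u = 450 MPa): end bolts L_c = 22 − 18/2 = 13, R_n = min(1.2×13×6×450, 2.4×16×6×450) = 42.12 kN/bolt; interior L_c = 55 − 18 = 37, R_n = 103.68 kN/bolt. φR_n = 0.75 × (2×42.12 + 6×103.68) = 529.7 kN.
Tension yield (gross): A_g = 136×6 = 816 mm². φR_n = 0.90 × 345 × 816 = 253.4 kN.
Block shear: shear path 2×[22+3×55] = 2×187 mm, A_gv = 2244, A_nv = 2×(187 − 3.5×20)×6 = 1404 mm²; tension across gage: (50 − 1×20)×6 = 180 mm². R_n = min(0.6×450×1404, 0.6×345×2244) + 1.0×450×180 = min(379.08, 464.51) + 81 = 460.08 kN. φR_n = 0.75 × 460.08 = 345.1 kN.
Governing: min(448.8, 529.7, 253.4, 345.1) = 253.4 kN → gross-section yield.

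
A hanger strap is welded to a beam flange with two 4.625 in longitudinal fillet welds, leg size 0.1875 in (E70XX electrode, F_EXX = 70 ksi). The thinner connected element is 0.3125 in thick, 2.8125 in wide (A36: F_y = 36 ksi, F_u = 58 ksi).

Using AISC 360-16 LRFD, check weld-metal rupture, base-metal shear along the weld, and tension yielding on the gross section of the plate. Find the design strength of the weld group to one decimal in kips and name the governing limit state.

Weld metal: throat = 0.707×0.1875 = 0.13256 in, L = 2×4.625 = 9.25 in. φR_n = 0.75 × 0.6 × 70 × 0.13256 × 9.25 = 38.6 kips.
Base metal shear (0.3125 in plate): yield φR_n = 1.0×0.6×36×0.3125×9.25 = 62.4 kips; rupture φR_n = 0.75×0.6×58×0.3125×9.25 = 75.4 kips; take 62.4 kips (yield).
Tension yield (gross): A_g = 2.8125×0.3125 = 0.87891 in². φR_n = 0.90 × 36 × 0.87891 = 28.5 kips.
Governing: min(38.6, 62.4, 28.5) = 28.5 kips → gross-section yield.

28.5 kips (gross-section yield governs)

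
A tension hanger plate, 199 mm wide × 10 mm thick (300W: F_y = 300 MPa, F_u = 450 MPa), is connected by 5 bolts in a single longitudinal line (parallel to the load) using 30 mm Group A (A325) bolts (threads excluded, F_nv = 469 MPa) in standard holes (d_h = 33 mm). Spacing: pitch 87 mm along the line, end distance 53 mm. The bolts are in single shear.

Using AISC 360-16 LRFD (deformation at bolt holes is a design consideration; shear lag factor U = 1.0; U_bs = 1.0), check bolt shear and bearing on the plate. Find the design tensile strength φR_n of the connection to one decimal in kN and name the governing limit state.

Bolt shear: A_b = π(30)²/4 = 706.86 mm². φR_n = 0.75 × 469 × 706.86 × 5 × 1 = 1243.2 kN.
Bearing (10 mm plate, F_u = 450 MPa): end bolts L_c = 53 − 33/2 = 36.5, R_n = min(1.2×36.5×10×450, 2.4×30×10×450) = 197.1 kN/bolt; interior L_c = 87 − 33 = 54, R_n = 291.6 kN/bolt. φR_n = 0.75 × (1×197.1 + 4×291.6) = 1022.6 kN.
Governing: min(1243.2, 1022.6) = 1022.6 kN → bearing.

1022.6 kN (bearing governs)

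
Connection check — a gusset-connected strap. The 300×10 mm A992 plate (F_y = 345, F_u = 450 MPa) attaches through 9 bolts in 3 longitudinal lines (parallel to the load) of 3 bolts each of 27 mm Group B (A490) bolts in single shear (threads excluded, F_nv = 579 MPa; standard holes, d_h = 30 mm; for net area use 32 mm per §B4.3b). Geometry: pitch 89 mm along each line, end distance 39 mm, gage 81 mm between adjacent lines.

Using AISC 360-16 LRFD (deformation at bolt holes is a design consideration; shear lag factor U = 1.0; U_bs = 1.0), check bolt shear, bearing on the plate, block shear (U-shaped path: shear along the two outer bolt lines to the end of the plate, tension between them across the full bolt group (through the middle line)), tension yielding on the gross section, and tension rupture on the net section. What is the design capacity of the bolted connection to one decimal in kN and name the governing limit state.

688.5 kN (net-section rupture governs)

Bolt shear: A_b = π(27)²/4 = 572.56 mm². φR_n = 0.75 × 579 × 572.56 × 9 × 1 = 2237.7 kN.
Bearing (10 mm plate, F_u = 450 MPa): end bolts L_c = 39 − 30/2 = 24, R_n = min(1.2×24×10×450, 2.4×27×10×450) = 129.6 kN/bolt; interior L_c = 89 − 30 = 59, R_n = 291.6 kN/bolt. φR_n = 0.75 × (3×129.6 + 6×291.6) = 1603.8 kN.
Block shear: shear path 2×[39+2×89] = 2×217 mm, A_gv = 4340, A_nv = 2×(217 − 2.5×32)×10 = 2740 mm²; tension across gage: (162 − 2×32)×10 = 980 mm². R_n = min(0.6×450×2740, 0.6×345×4340) + 1.0×450×980 = min(739.8, 898.38) + 441 = 1180.8 kN. φR_n = 0.75 × 1180.8 = 885.6 kN.
Tension yield (gross): A_g = 300×10 = 3000 mm². φR_n = 0.90 × 345 × 3000 = 931.5 kN.
Tension rupture (net): A_n = (300 − 3×32)×10 = 2040 mm² (U = 1.0, A_e = A_n). φR_n = 0.75 × 450 × 2040 = 688.5 kN.
Governing: min(2237.7, 1603.8, 885.6, 931.5, 688.5) = 688.5 kN → net-section rupture.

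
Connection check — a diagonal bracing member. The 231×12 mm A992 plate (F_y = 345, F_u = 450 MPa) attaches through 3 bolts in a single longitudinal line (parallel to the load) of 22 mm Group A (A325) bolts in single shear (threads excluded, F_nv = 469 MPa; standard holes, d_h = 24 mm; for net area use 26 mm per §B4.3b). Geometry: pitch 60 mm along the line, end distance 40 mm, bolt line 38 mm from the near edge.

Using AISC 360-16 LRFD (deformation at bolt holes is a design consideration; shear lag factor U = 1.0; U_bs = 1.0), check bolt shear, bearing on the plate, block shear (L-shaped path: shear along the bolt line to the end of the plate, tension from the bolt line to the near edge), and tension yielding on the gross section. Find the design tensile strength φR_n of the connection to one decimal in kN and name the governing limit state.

Bolt shear: A_b = π(22)²/4 = 380.13 mm². φR_n = 0.75 × 469 × 380.13 × 3 × 1 = 401.1 kN.
Bearing (12 mm plate, F_u = 450 MPa): end bolts L_c = 40 − 24/2 = 28, R_n = min(1.2×28×12×450, 2.4×22×12×450) = 181.44 kN/bolt; interior L_c = 60 − 24 = 36, R_n = 233.28 kN/bolt. φR_n = 0.75 × (1×181.44 + 2×233.28) = 486.0 kN.
Block shear: shear path 1×[40+2×60] = 1×160 mm, A_gv = 1920, A_nv = 1×(160 − 2.5×26)×12 = 1140 mm²; tension to near edge: (38 − 0.5×26)×12 = 300 mm². R_n = min(0.6×450×1140, 0.6×345×1920) + 1.0×450×300 = min(307.8, 397.44) + 135 = 442.8 kN. φR_n = 0.75 × 442.8 = 332.1 kN.
Tension yield (gross): A_g = 231×12 = 2772 mm². φR_n = 0.90 × 345 × 2772 = 860.7 kN.
Governing: min(401.1, 486.0, 332.1, 860.7) = 332.1 kN → block shear.

332.1 kN (block shear governs)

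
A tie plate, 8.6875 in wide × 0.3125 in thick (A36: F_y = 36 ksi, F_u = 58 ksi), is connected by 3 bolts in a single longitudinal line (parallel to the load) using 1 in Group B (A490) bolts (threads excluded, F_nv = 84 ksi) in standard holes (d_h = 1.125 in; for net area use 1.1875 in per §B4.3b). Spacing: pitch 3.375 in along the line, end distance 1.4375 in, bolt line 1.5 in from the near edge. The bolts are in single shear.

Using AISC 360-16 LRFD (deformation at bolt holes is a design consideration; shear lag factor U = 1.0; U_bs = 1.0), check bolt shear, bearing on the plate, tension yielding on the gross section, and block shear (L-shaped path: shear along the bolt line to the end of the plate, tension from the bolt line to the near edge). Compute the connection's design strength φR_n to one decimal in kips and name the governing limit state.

Bolt shear: A_b = π(1)²/4 = 0.7854 in². φR_n = 0.75 × 84 × 0.7854 × 3 × 1 = 148.4 kips.
Bearing (0.3125 in plate, F_u = 58 ksi): end bolts L_c = 1.4375 − 1.125/2 = 0.875, R_n = min(1.2×0.875×0.3125×58, 2.4×1×0.3125×58) = 19.031 kips/bolt; interior L_c = 3.375 − 1.125 = 2.25, R_n = 43.5 kips/bolt. φR_n = 0.75 × (1×19.031 + 2×43.5) = 79.5 kips.
Tension yield (gross): A_g = 8.6875×0.3125 = 2.7148 in². φR_n = 0.90 × 36 × 2.7148 = 88.0 kips.
Block shear: shear path 1×[1.4375+2×3.375] = 1×8.1875 in, A_gv = 2.5586, A_nv = 1×(8.1875 − 2.5×1.1875)×0.3125 = 1.6309 in²; tension to near edge: (1.5 − 0.5×1.1875)×0.3125 = 0.2832 in². R_n = min(0.6×58×1.6309, 0.6×36×2.5586) + 1.0×58×0.2832 = min(56.755, 55.266) + 16.426 = 71.692 kips. φR_n = 0.75 × 71.692 = 53.8 kips.
Governing: min(148.4, 79.5, 88.0, 53.8) = 53.8 kips → block shear.

53.8 kips (block shear governs)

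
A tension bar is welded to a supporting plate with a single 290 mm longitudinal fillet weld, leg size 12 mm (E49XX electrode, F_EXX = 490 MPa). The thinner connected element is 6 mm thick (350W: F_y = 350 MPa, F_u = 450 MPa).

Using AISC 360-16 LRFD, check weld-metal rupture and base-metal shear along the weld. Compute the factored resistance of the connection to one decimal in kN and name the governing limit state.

352.4 kN (base-metal shear governs)

Weld metal: throat = 0.707×12 = 8.484 mm, L = 290 mm. φR_n = 0.75 × 0.6 × 490 × 8.484 × 290 = 542.5 kN.
Base metal shear (6 mm plate): yield φR_n = 1.0×0.6×350×6×290 = 365.4 kN; rupture φR_n = 0.75×0.6×450×6×290 = 352.4 kN; take 352.4 kN (rupture).
Governing: min(542.5, 352.4) = 352.4 kN → base-metal shear.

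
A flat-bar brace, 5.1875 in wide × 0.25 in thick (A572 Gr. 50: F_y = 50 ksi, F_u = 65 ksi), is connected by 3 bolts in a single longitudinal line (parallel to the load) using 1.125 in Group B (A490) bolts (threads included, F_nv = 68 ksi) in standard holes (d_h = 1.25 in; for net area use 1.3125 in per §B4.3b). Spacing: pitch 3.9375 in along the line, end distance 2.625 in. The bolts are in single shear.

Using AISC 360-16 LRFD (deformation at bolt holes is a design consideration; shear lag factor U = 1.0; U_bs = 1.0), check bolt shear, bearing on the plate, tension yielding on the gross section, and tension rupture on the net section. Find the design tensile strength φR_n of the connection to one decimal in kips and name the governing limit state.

Bolt shear: A_b = π(1.125)²/4 = 0.99402 in². φR_n = 0.75 × 68 × 0.99402 × 3 × 1 = 152.1 kips.
Bearing (0.25 in plate, F_u = 65 ksi): end bolts L_c = 2.625 − 1.25/2 = 2, R_n = min(1.2×2×0.25×65, 2.4×1.125×0.25×65) = 39 kips/bolt; interior L_c = 3.9375 − 1.25 = 2.6875, R_n = 43.875 kips/bolt. φR_n = 0.75 × (1×39 + 2×43.875) = 95.1 kips.
Tension yield (gross): A_g = 5.1875×0.25 = 1.2969 in². φR_n = 0.90 × 50 × 1.2969 = 58.4 kips.
Tension rupture (net): A_n = (5.1875 − 1×1.3125)×0.25 = 0.96875 in² (U = 1.0, A_e = A_n). φR_n = 0.75 × 65 × 0.96875 = 47.2 kips.
Governing: min(152.1, 95.1, 58.4, 47.2) = 47.2 kips → net-section rupture.

47.2 kips (net-section rupture governs)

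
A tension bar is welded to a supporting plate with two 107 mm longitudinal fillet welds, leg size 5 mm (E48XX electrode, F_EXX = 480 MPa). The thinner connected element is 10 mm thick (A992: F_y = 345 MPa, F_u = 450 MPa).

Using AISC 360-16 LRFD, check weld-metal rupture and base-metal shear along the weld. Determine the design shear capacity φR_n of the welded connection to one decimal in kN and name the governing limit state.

Weld metal: throat = 0.707×5 = 3.535 mm, L = 2×107 = 214 mm. φR_n = 0.75 × 0.6 × 480 × 3.535 × 214 = 163.4 kN.
Base metal shear (10 mm plate): yield φR_n = 1.0×0.6×345×10×214 = 443.0 kN; rupture φR_n = 0.75×0.6×450×10×214 = 433.4 kN; take 433.4 kN (rupture).
Governing: min(163.4, 433.4) = 163.4 kN → weld metal.

163.4 kN (weld metal governs)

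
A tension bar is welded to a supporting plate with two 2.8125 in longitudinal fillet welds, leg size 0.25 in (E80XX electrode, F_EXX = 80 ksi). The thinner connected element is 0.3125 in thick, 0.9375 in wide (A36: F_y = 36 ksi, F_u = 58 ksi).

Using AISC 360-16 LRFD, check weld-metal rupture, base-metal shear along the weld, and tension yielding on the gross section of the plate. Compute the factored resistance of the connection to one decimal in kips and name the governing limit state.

9.5 kips (gross-section yield governs)

Weld metal: throat = 0.707×0.25 = 0.17675 in, L = 2×2.8125 = 5.625 in. φR_n = 0.75 × 0.6 × 80 × 0.17675 × 5.625 = 35.8 kips.
Base metal shear (0.3125 in plate): yield φR_n = 1.0×0.6×36×0.3125×5.625 = 38.0 kips; rupture φR_n = 0.75×0.6×58×0.3125×5.625 = 45.9 kips; take 38.0 kips (yield).
Tension yield (gross): A_g = 0.9375×0.3125 = 0.29297 in². φR_n = 0.90 × 36 × 0.29297 = 9.5 kips.
Governing: min(35.8, 38.0, 9.5) = 9.5 kips → gross-section yield.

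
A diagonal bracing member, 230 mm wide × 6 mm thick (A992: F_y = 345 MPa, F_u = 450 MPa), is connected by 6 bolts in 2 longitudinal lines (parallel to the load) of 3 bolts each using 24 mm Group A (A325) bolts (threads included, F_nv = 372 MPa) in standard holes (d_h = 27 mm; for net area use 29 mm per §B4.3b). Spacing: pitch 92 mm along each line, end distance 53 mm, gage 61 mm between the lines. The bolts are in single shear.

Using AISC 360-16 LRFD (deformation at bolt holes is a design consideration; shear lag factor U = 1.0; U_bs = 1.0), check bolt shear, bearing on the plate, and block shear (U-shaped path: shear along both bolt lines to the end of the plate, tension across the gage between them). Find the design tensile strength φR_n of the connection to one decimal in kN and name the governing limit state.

Bolt shear: A_b = π(24)²/4 = 452.39 mm². φR_n = 0.75 × 372 × 452.39 × 6 × 1 = 757.3 kN.
Bearing (6 mm plate, F_u = 450 MPa): end bolts L_c = 53 − 27/2 = 39.5, R_n = min(1.2×39.5×6×450, 2.4×24×6×450) = 127.98 kN/bolt; interior L_c = 92 − 27 = 65, R_n = 155.52 kN/bolt. φR_n = 0.75 × (2×127.98 + 4×155.52) = 658.5 kN.
Block shear: shear path 2×[53+2×92] = 2×237 mm, A_gv = 2844, A_nv = 2×(237 − 2.5×29)×6 = 1974 mm²; tension across gage: (61 − 1×29)×6 = 192 mm². R_n = min(0.6×450×1974, 0.6×345×2844) + 1.0×450×192 = min(532.98, 588.71) + 86.4 = 619.38 kN. φR_n = 0.75 × 619.38 = 464.5 kN.
Governing: min(757.3, 658.5, 464.5) = 464.5 kN → block shear.

464.5 kN (block shear governs)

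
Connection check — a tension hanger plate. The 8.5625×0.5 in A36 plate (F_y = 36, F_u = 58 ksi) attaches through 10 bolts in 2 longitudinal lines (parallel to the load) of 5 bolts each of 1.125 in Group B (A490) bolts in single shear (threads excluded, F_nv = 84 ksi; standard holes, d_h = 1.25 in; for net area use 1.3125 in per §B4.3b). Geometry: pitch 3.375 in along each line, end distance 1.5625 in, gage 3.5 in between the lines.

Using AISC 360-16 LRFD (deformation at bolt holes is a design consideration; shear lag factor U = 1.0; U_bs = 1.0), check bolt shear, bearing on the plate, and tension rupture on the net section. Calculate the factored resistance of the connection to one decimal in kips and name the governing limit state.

129.1 kips (net-section rupture governs)

Bolt shear: A_b = π(1.125)²/4 = 0.99402 in². φR_n = 0.75 × 84 × 0.99402 × 10 × 1 = 626.2 kips.
Bearing (0.5 in plate, F_u = 58 ksi): end bolts L_c = 1.5625 − 1.25/2 = 0.9375, R_n = min(1.2×0.9375×0.5×58, 2.4×1.125×0.5×58) = 32.625 kips/bolt; interior L_c = 3.375 − 1.25 = 2.125, R_n = 73.95 kips/bolt. φR_n = 0.75 × (2×32.625 + 8×73.95) = 492.6 kips.
Tension rupture (net): A_n = (8.5625 − 2×1.3125)×0.5 = 2.9688 in² (U = 1.0, A_e = A_n). φR_n = 0.75 × 58 × 2.9688 = 129.1 kips.
Governing: min(626.2, 492.6, 129.1) = 129.1 kips → net-section rupture.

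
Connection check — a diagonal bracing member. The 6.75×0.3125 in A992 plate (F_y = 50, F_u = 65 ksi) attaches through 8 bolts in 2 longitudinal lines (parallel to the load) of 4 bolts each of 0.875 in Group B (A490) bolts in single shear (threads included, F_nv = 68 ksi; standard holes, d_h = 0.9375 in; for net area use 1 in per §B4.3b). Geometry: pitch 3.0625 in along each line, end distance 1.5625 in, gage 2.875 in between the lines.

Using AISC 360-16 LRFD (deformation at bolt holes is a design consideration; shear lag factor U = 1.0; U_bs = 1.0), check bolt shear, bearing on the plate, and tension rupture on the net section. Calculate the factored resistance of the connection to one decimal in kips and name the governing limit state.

72.4 kips (net-section rupture governs)

Bolt shear: A_b = π(0.875)²/4 = 0.60132 in². φR_n = 0.75 × 68 × 0.60132 × 8 × 1 = 245.3 kips.
Bearing (0.3125 in plate, F_u = 65 ksi): end bolts L_c = 1.5625 − 0.9375/2 = 1.09375, R_n = min(1.2×1.09375×0.3125×65, 2.4×0.875×0.3125×65) = 26.66 kips/bolt; interior L_c = 3.0625 − 0.9375 = 2.125, R_n = 42.656 kips/bolt. φR_n = 0.75 × (2×26.66 + 6×42.656) = 231.9 kips.
Tension rupture (net): A_n = (6.75 − 2×1)×0.3125 = 1.4844 in² (U = 1.0, A_e = A_n). φR_n = 0.75 × 65 × 1.4844 = 72.4 kips.
Governing: min(245.3, 231.9, 72.4) = 72.4 kips → net-section rupture.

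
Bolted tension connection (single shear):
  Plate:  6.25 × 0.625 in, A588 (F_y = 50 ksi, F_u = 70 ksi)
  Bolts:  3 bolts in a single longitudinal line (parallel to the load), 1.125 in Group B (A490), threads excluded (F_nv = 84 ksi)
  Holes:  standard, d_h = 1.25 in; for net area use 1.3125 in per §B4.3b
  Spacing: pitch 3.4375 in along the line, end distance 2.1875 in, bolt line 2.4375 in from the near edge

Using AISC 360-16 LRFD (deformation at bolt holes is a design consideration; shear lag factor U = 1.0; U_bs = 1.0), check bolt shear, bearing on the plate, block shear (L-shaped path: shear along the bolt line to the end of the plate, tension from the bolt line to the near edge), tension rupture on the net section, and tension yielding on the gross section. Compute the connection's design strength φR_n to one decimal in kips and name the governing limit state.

Bolt shear: A_b = π(1.125)²/4 = 0.99402 in². φR_n = 0.75 × 84 × 0.99402 × 3 × 1 = 187.9 kips.
Bearing (0.625 in plate, F_u = 70 ksi): end bolts L_c = 2.1875 − 1.25/2 = 1.5625, R_n = min(1.2×1.5625×0.625×70, 2.4×1.125×0.625×70) = 82.031 kips/bolt; interior L_c = 3.4375 − 1.25 = 2.1875, R_n = 114.84 kips/bolt. φR_n = 0.75 × (1×82.031 + 2×114.84) = 233.8 kips.
Block shear: shear path 1×[2.1875+2×3.4375] = 1×9.0625 in, A_gv = 5.6641, A_nv = 1×(9.0625 − 2.5×1.3125)×0.625 = 3.6133 in²; tension to near edge: (2.4375 − 0.5×1.3125)×0.625 = 1.1133 in². R_n = min(0.6×70×3.6133, 0.6×50×5.6641) + 1.0×70×1.1133 = min(151.76, 169.92) + 77.931 = 229.69 kips. φR_n = 0.75 × 229.69 = 172.3 kips.
Tension rupture (net): A_n = (6.25 − 1×1.3125)×0.625 = 3.0859 in² (U = 1.0, A_e = A_n). φR_n = 0.75 × 70 × 3.0859 = 162.0 kips.
Tension yield (gross): A_g = 6.25×0.625 = 3.9063 in². φR_n = 0.90 × 50 × 3.9063 = 175.8 kips.
Governing: min(187.9, 233.8, 172.3, 162.0, 175.8) = 162.0 kips → net-section rupture.

162.0 kips (net-section rupture governs)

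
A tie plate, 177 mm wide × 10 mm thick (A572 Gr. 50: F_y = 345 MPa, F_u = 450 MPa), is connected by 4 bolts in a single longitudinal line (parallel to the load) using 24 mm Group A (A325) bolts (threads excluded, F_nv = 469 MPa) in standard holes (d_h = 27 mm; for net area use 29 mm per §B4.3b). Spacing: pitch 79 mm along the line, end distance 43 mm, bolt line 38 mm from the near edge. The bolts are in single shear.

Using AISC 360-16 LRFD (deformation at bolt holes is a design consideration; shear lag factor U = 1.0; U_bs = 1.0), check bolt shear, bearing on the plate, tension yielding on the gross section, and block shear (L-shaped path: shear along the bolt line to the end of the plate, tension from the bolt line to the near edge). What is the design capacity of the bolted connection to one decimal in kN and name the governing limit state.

440.8 kN (block shear governs)

Bolt shear: A_b = π(24)²/4 = 452.39 mm². φR_n = 0.75 × 469 × 452.39 × 4 × 1 = 636.5 kN.
Bearing (10 mm plate, F_u = 450 MPa): end bolts L_c = 43 − 27/2 = 29.5, R_n = min(1.2×29.5×10×450, 2.4×24×10×450) = 159.3 kN/bolt; interior L_c = 79 − 27 = 52, R_n = 259.2 kN/bolt. φR_n = 0.75 × (1×159.3 + 3×259.2) = 702.7 kN.
Tension yield (gross): A_g = 177×10 = 1770 mm². φR_n = 0.90 × 345 × 1770 = 549.6 kN.
Block shear: shear path 1×[43+3×79] = 1×280 mm, A_gv = 2800, A_nv = 1×(280 − 3.5×29)×10 = 1785 mm²; tension to near edge: (38 − 0.5×29)×10 = 235 mm². R_n = min(0.6×450×1785, 0.6×345×2800) + 1.0×450×235 = min(481.95, 579.6) + 105.75 = 587.7 kN. φR_n = 0.75 × 587.7 = 440.8 kN.
Governing: min(636.5, 702.7, 549.6, 440.8) = 440.8 kN → block shear.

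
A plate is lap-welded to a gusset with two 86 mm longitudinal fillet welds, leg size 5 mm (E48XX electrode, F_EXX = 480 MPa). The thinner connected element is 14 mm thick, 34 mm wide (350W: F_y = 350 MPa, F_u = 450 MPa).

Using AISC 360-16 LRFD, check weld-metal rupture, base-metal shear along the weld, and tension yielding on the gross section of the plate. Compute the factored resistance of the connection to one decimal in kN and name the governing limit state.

131.3 kN (weld metal governs)

Weld metal: throat = 0.707×5 = 3.535 mm, L = 2×86 = 172 mm. φR_n = 0.75 × 0.6 × 480 × 3.535 × 172 = 131.3 kN.
Base metal shear (14 mm plate): yield φR_n = 1.0×0.6×350×14×172 = 505.7 kN; rupture φR_n = 0.75×0.6×450×14×172 = 487.6 kN; take 487.6 kN (rupture).
Tension yield (gross): A_g = 34×14 = 476 mm². φR_n = 0.90 × 350 × 476 = 149.9 kN.
Governing: min(131.3, 487.6, 149.9) = 131.3 kN → weld metal.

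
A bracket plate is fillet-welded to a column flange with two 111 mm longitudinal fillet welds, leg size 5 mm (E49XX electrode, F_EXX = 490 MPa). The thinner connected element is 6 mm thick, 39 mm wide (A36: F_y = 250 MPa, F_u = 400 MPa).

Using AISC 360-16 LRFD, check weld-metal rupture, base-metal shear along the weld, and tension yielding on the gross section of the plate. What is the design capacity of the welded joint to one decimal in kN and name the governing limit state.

Weld metal: throat = 0.707×5 = 3.535 mm, L = 2×111 = 222 mm. φR_n = 0.75 × 0.6 × 490 × 3.535 × 222 = 173.0 kN.
Base metal shear (6 mm plate): yield φR_n = 1.0×0.6×250×6×222 = 199.8 kN; rupture φR_n = 0.75×0.6×400×6×222 = 239.8 kN; take 199.8 kN (yield).
Tension yield (gross): A_g = 39×6 = 234 mm². φR_n = 0.90 × 250 × 234 = 52.7 kN.
Governing: min(173.0, 199.8, 52.7) = 52.7 kN → gross-section yield.

52.7 kN (gross-section yield governs)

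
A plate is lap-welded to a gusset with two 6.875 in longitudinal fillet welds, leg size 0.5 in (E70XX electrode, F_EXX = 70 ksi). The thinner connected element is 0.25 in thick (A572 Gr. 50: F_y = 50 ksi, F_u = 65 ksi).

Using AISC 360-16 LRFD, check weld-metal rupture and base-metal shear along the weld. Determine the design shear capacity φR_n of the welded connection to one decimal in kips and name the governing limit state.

Weld metal: throat = 0.707×0.5 = 0.3535 in, L = 2×6.875 = 13.75 in. φR_n = 0.75 × 0.6 × 70 × 0.3535 × 13.75 = 153.1 kips.
Base metal shear (0.25 in plate): yield φR_n = 1.0×0.6×50×0.25×13.75 = 103.1 kips; rupture φR_n = 0.75×0.6×65×0.25×13.75 = 100.5 kips; take 100.5 kips (rupture).
Governing: min(153.1, 100.5) = 100.5 kips → base-metal shear.

100.5 kips (base-metal shear governs)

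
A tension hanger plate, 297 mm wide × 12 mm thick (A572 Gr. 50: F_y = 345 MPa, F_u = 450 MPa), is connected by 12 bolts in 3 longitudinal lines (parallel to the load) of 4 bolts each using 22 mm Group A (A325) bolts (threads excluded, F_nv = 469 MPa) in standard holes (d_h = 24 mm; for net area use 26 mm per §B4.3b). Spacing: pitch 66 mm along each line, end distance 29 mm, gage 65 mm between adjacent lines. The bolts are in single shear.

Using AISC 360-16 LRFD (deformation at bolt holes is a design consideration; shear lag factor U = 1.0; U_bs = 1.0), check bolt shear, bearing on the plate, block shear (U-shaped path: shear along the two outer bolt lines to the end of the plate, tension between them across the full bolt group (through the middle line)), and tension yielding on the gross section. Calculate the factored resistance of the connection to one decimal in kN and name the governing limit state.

Bolt shear: A_b = π(22)²/4 = 380.13 mm². φR_n = 0.75 × 469 × 380.13 × 12 × 1 = 1604.5 kN.
Bearing (12 mm plate, F_u = 450 MPa): end bolts L_c = 29 − 24/2 = 17, R_n = min(1.2×17×12×450, 2.4×22×12×450) = 110.16 kN/bolt; interior L_c = 66 − 24 = 42, R_n = 272.16 kN/bolt. φR_n = 0.75 × (3×110.16 + 9×272.16) = 2084.9 kN.
Block shear: shear path 2×[29+3×66] = 2×227 mm, A_gv = 5448, A_nv = 2×(227 − 3.5×26)×12 = 3264 mm²; tension across gage: (130 − 2×26)×12 = 936 mm². R_n = min(0.6×450×3264, 0.6×345×5448) + 1.0×450×936 = min(881.28, 1127.7) + 421.2 = 1302.5 kN. φR_n = 0.75 × 1302.5 = 976.9 kN.
Tension yield (gross): A_g = 297×12 = 3564 mm². φR_n = 0.90 × 345 × 3564 = 1106.6 kN.
Governing: min(1604.5, 2084.9, 976.9, 1106.6) = 976.9 kN → block shear.

976.9 kN (block shear governs)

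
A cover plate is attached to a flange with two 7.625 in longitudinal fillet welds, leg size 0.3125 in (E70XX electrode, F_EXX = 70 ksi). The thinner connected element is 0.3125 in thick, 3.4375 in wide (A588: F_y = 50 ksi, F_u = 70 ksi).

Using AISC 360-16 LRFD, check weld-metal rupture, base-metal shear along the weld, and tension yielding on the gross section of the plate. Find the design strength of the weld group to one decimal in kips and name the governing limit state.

48.3 kips (gross-section yield governs)

Weld metal: throat = 0.707×0.3125 = 0.22094 in, L = 2×7.625 = 15.25 in. φR_n = 0.75 × 0.6 × 70 × 0.22094 × 15.25 = 106.1 kips.
Base metal shear (0.3125 in plate): yield φR_n = 1.0×0.6×50×0.3125×15.25 = 143.0 kips; rupture φR_n = 0.75×0.6×70×0.3125×15.25 = 150.1 kips; take 143.0 kips (yield).
Tension yield (gross): A_g = 3.4375×0.3125 = 1.0742 in². φR_n = 0.90 × 50 × 1.0742 = 48.3 kips.
Governing: min(106.1, 143.0, 48.3) = 48.3 kips → gross-section yield.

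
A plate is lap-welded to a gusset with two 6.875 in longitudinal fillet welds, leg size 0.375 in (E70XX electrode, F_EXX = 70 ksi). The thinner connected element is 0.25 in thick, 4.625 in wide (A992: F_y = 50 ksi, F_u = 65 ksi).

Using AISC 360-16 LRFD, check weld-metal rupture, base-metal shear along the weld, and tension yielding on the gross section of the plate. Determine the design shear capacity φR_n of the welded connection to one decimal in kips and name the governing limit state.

52.0 kips (gross-section yield governs)

Weld metal: throat = 0.707×0.375 = 0.26513 in, L = 2×6.875 = 13.75 in. φR_n = 0.75 × 0.6 × 70 × 0.26513 × 13.75 = 114.8 kips.
Base metal shear (0.25 in plate): yield φR_n = 1.0×0.6×50×0.25×13.75 = 103.1 kips; rupture φR_n = 0.75×0.6×65×0.25×13.75 = 100.5 kips; take 100.5 kips (rupture).
Tension yield (gross): A_g = 4.625×0.25 = 1.1563 in². φR_n = 0.90 × 50 × 1.1563 = 52.0 kips.
Governing: min(114.8, 100.5, 52.0) = 52.0 kips → gross-section yield.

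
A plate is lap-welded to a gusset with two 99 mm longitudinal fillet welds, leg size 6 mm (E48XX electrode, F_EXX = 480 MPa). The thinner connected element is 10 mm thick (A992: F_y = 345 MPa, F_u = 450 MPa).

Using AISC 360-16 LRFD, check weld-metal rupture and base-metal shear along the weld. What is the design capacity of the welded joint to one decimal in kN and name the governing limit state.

181.4 kN (weld metal governs)

Weld metal: throat = 0.707×6 = 4.242 mm, L = 2×99 = 198 mm. φR_n = 0.75 × 0.6 × 480 × 4.242 × 198 = 181.4 kN.
Base metal shear (10 mm plate): yield φR_n = 1.0×0.6×345×10×198 = 409.9 kN; rupture φR_n = 0.75×0.6×450×10×198 = 401.0 kN; take 401.0 kN (rupture).
Governing: min(181.4, 401.0) = 181.4 kN → weld metal.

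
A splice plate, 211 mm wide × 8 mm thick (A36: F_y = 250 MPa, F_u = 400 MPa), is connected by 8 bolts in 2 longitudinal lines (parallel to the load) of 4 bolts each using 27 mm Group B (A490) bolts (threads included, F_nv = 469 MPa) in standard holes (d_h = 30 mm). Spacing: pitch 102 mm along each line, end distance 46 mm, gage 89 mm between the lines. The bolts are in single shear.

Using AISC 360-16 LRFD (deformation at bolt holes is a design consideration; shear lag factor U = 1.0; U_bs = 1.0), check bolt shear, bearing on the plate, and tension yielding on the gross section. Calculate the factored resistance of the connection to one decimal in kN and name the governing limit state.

Bolt shear: A_b = π(27)²/4 = 572.56 mm². φR_n = 0.75 × 469 × 572.56 × 8 × 1 = 1611.2 kN.
Bearing (8 mm plate, F_u = 400 MPa): end bolts L_c = 46 − 30/2 = 31, R_n = min(1.2×31×8×400, 2.4×27×8×400) = 119.04 kN/bolt; interior L_c = 102 − 30 = 72, R_n = 207.36 kN/bolt. φR_n = 0.75 × (2×119.04 + 6×207.36) = 1111.7 kN.
Tension yield (gross): A_g = 211×8 = 1688 mm². φR_n = 0.90 × 250 × 1688 = 379.8 kN.
Governing: min(1611.2, 1111.7, 379.8) = 379.8 kN → gross-section yield.

379.8 kN (gross-section yield governs)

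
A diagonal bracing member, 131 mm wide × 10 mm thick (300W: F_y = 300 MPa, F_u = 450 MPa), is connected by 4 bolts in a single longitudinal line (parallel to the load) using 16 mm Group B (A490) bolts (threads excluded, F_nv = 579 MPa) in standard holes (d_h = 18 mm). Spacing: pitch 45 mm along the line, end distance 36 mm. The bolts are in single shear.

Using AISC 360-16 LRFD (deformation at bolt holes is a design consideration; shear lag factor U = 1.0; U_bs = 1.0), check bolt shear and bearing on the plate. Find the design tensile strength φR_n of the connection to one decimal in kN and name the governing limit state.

Bolt shear: A_b = π(16)²/4 = 201.06 mm². φR_n = 0.75 × 579 × 201.06 × 4 × 1 = 349.2 kN.
Bearing (10 mm plate, F_u = 450 MPa): end bolts L_c = 36 − 18/2 = 27, R_n = min(1.2×27×10×450, 2.4×16×10×450) = 145.8 kN/bolt; interior L_c = 45 − 18 = 27, R_n = 145.8 kN/bolt. φR_n = 0.75 × (1×145.8 + 3×145.8) = 437.4 kN.
Governing: min(349.2, 437.4) = 349.2 kN → bolt shear.

349.2 kN (bolt shear governs)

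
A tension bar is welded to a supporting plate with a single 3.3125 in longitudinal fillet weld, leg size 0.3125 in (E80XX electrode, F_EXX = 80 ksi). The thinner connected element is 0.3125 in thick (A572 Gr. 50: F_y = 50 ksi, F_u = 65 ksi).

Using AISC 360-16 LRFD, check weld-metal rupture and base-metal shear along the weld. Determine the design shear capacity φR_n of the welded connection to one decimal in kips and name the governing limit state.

Weld metal: throat = 0.707×0.3125 = 0.22094 in, L = 3.3125 in. φR_n = 0.75 × 0.6 × 80 × 0.22094 × 3.3125 = 26.3 kips.
Base metal shear (0.3125 in plate): yield φR_n = 1.0×0.6×50×0.3125×3.3125 = 31.1 kips; rupture φR_n = 0.75×0.6×65×0.3125×3.3125 = 30.3 kips; take 30.3 kips (rupture).
Governing: min(26.3, 30.3) = 26.3 kips → weld metal.

26.3 kips (weld metal governs)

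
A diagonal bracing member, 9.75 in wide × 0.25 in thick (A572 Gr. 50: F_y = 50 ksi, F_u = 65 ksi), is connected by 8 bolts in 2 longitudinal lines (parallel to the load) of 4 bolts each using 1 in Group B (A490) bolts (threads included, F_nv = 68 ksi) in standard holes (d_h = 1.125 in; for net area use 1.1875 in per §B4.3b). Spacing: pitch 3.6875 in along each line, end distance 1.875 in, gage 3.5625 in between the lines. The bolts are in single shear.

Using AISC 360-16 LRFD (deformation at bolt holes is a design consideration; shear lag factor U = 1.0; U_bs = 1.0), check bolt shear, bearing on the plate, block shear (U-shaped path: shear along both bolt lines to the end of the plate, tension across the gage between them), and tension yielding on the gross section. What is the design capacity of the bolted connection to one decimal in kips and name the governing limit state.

Bolt shear: A_b = π(1)²/4 = 0.7854 in². φR_n = 0.75 × 68 × 0.7854 × 8 × 1 = 320.4 kips.
Bearing (0.25 in plate, F_u = 65 ksi): end bolts L_c = 1.875 − 1.125/2 = 1.3125, R_n = min(1.2×1.3125×0.25×65, 2.4×1×0.25×65) = 25.594 kips/bolt; interior L_c = 3.6875 − 1.125 = 2.5625, R_n = 39 kips/bolt. φR_n = 0.75 × (2×25.594 + 6×39) = 213.9 kips.
Block shear: shear path 2×[1.875+3×3.6875] = 2×12.9375 in, A_gv = 6.4688, A_nv = 2×(12.9375 − 3.5×1.1875)×0.25 = 4.3906 in²; tension across gage: (3.5625 − 1×1.1875)×0.25 = 0.59375 in². R_n = min(0.6×65×4.3906, 0.6×50×6.4688) + 1.0×65×0.59375 = min(171.23, 194.06) + 38.594 = 209.82 kips. φR_n = 0.75 × 209.82 = 157.4 kips.
Tension yield (gross): A_g = 9.75×0.25 = 2.4375 in². φR_n = 0.90 × 50 × 2.4375 = 109.7 kips.
Governing: min(320.4, 213.9, 157.4, 109.7) = 109.7 kips → gross-section yield.

109.7 kips (gross-section yield governs)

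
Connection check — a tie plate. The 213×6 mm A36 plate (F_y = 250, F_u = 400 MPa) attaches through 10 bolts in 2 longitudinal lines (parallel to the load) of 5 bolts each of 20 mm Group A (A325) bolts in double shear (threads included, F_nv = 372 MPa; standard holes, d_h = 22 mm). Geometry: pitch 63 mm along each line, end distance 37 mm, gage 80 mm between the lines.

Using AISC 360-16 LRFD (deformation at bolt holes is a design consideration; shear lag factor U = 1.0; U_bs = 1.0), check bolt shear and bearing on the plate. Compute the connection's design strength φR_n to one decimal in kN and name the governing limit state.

803.5 kN (bearing governs)

Bolt shear: A_b = π(20)²/4 = 314.16 mm². φR_n = 0.75 × 372 × 314.16 × 10 × 2 = 1753.0 kN.
Bearing (6 mm plate, F_u = 400 MPa): end bolts L_c = 37 − 22/2 = 26, R_n = min(1.2×26×6×400, 2.4×20×6×400) = 74.88 kN/bolt; interior L_c = 63 − 22 = 41, R_n = 115.2 kN/bolt. φR_n = 0.75 × (2×74.88 + 8×115.2) = 803.5 kN.
Governing: min(1753.0, 803.5) = 803.5 kN → bearing.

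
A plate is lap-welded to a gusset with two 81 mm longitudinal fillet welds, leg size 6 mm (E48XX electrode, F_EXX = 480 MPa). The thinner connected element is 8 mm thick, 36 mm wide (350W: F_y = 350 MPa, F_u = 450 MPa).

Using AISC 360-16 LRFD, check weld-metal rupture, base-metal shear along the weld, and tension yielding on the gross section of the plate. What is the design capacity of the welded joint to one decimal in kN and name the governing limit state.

90.7 kN (gross-section yield governs)

Weld metal: throat = 0.707×6 = 4.242 mm, L = 2×81 = 162 mm. φR_n = 0.75 × 0.6 × 480 × 4.242 × 162 = 148.4 kN.
Base metal shear (8 mm plate): yield φR_n = 1.0×0.6×350×8×162 = 272.2 kN; rupture φR_n = 0.75×0.6×450×8×162 = 262.4 kN; take 262.4 kN (rupture).
Tension yield (gross): A_g = 36×8 = 288 mm². φR_n = 0.90 × 350 × 288 = 90.7 kN.
Governing: min(148.4, 262.4, 90.7) = 90.7 kN → gross-section yield.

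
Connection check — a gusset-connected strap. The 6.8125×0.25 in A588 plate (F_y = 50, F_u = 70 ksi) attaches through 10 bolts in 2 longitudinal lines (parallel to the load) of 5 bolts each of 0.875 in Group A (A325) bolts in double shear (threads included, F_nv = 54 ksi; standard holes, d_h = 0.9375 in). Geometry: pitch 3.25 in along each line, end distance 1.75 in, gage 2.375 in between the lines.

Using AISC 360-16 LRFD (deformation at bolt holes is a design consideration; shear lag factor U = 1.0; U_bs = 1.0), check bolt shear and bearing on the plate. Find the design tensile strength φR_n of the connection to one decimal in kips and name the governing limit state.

Bolt shear: A_b = π(0.875)²/4 = 0.60132 in². φR_n = 0.75 × 54 × 0.60132 × 10 × 2 = 487.1 kips.
Bearing (0.25 in plate, F_u = 70 ksi): end bolts L_c = 1.75 − 0.9375/2 = 1.28125, R_n = min(1.2×1.28125×0.25×70, 2.4×0.875×0.25×70) = 26.906 kips/bolt; interior L_c = 3.25 − 0.9375 = 2.3125, R_n = 36.75 kips/bolt. φR_n = 0.75 × (2×26.906 + 8×36.75) = 260.9 kips.
Governing: min(487.1, 260.9) = 260.9 kips → bearing.

260.9 kips (bearing governs)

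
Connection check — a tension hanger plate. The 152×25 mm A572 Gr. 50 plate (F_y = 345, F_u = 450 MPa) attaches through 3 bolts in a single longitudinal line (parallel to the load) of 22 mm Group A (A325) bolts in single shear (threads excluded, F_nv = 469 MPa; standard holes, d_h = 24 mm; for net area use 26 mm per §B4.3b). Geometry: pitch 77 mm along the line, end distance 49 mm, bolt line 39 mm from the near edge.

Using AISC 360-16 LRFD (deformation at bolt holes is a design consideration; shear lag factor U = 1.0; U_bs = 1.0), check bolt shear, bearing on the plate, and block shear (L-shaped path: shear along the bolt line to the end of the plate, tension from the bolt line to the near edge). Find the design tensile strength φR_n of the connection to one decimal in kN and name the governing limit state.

401.1 kN (bolt shear governs)

Bolt shear: A_b = π(22)²/4 = 380.13 mm². φR_n = 0.75 × 469 × 380.13 × 3 × 1 = 401.1 kN.
Bearing (25 mm plate, F_u = 450 MPa): end bolts L_c = 49 − 24/2 = 37, R_n = min(1.2×37×25×450, 2.4×22×25×450) = 499.5 kN/bolt; interior L_c = 77 − 24 = 53, R_n = 594 kN/bolt. φR_n = 0.75 × (1×499.5 + 2×594) = 1265.6 kN.
Block shear: shear path 1×[49+2×77] = 1×203 mm, A_gv = 5075, A_nv = 1×(203 − 2.5×26)×25 = 3450 mm²; tension to near edge: (39 − 0.5×26)×25 = 650 mm². R_n = min(0.6×450×3450, 0.6×345×5075) + 1.0×450×650 = min(931.5, 1050.5) + 292.5 = 1224 kN. φR_n = 0.75 × 1224 = 918.0 kN.
Governing: min(401.1, 1265.6, 918.0) = 401.1 kN → bolt shear.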